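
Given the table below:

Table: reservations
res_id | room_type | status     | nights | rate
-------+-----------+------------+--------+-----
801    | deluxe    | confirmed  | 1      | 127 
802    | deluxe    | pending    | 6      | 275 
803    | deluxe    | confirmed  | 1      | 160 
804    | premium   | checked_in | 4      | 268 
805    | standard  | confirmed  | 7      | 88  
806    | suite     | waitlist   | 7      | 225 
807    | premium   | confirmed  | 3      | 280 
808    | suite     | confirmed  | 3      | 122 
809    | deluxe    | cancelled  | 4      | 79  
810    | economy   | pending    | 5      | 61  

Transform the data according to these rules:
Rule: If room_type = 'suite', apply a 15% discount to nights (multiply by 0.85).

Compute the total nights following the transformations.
39.5

Step 1: Records with room_type = 'suite' have total nights = 10
Step 2: Apply multiplier: 10 × 0.85 = 8.5
Step 3: Other records total: 31
Step 4: Final sum = 8.5 + 31 = 39.5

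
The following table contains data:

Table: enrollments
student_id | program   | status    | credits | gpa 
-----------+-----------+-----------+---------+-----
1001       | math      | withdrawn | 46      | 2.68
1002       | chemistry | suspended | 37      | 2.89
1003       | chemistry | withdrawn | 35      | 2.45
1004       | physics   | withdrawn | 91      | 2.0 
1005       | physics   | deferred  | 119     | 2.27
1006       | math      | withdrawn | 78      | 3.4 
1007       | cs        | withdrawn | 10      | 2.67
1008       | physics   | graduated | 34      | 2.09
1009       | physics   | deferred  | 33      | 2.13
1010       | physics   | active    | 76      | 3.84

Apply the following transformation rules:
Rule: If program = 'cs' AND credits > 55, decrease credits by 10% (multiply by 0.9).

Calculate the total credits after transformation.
559

Step 1: Find records where program = 'cs' AND credits > 55
Step 2: 0 records match, summing to 0
Step 3: After multiplier: 0 × 0.9 = 0.0
Step 4: Unaffected records sum: 559
Step 5: Final sum = 0.0 + 559 = 559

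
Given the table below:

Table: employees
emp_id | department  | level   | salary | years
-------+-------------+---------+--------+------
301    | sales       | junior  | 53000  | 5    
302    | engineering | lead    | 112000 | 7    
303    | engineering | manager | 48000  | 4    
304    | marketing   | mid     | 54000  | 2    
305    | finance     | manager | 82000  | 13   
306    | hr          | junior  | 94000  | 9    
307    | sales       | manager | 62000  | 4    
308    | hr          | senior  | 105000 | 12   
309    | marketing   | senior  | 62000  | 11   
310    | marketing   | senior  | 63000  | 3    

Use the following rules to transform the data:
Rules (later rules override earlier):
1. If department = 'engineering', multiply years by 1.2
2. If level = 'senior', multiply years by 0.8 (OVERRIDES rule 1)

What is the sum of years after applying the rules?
67.0

Step 1: Rule 2 takes priority for records with level = 'senior'
  - 3 records: 26 × 0.8 = 20.8
Step 2: Rule 1 applies to remaining records with department = 'engineering'
  - 2 records: 11 × 1.2 = 13.2
Step 3: Other records unchanged: 33
Step 4: Final sum = 20.8 + 13.2 + 33 = 67.0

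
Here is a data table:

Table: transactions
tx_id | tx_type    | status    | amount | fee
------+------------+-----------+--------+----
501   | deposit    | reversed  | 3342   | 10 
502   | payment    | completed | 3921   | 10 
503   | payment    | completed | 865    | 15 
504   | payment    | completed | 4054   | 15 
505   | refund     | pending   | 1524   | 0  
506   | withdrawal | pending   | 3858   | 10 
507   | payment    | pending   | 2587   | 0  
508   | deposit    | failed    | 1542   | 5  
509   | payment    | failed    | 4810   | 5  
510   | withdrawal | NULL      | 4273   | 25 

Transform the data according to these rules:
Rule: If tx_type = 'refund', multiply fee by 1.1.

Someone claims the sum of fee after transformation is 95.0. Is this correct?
Yes, the result is correct.

Step 1: Calculate the correct sum after transformation
Step 2: Apply multiplier 1.1 to records where tx_type = 'refund'
Step 3: Correct result = 95.0
Step 4: Claimed result = 95.0
Step 5: 95.0 = 95.0 ✓
Conclusion: The claimed result is correct.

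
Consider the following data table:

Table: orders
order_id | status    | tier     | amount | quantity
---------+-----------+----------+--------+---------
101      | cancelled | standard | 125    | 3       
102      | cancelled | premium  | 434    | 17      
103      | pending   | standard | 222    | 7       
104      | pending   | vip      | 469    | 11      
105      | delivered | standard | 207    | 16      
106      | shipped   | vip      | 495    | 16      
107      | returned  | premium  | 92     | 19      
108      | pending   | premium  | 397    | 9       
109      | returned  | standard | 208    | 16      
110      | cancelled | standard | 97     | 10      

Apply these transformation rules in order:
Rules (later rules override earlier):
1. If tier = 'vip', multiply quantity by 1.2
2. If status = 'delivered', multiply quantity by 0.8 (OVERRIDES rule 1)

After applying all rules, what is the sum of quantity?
126.2

Step 1: Rule 2 takes priority for records with status = 'delivered'
  - 1 records: 16 × 0.8 = 12.8
Step 2: Rule 1 applies to remaining records with tier = 'vip'
  - 2 records: 27 × 1.2 = 32.4
Step 3: Other records unchanged: 81
Step 4: Final sum = 12.8 + 32.4 + 81 = 126.2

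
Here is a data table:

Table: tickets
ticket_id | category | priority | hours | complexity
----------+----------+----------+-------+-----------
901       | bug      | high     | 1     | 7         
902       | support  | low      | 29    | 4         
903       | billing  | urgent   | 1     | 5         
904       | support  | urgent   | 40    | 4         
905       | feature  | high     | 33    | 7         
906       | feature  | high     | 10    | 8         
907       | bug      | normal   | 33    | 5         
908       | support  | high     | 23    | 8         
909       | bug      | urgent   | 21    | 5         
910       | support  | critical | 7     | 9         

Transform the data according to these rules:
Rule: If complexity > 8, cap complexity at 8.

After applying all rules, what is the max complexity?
8

Step 1: Original maximum complexity = 9
Step 2: Apply cap at 8
Step 3: 1 records had complexity > 8 and were capped
Step 4: Maximum after transformation = 8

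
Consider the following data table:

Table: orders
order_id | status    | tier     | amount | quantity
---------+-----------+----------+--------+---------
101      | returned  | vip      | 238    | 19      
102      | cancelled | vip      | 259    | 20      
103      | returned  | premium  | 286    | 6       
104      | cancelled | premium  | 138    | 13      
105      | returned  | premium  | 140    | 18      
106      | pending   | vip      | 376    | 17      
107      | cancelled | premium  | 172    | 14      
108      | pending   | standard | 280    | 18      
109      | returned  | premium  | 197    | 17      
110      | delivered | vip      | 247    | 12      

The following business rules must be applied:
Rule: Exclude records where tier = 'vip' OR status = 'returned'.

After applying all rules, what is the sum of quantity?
45

Step 1: Find records where tier = 'vip' OR status = 'returned'
Step 2: 7 records match, summing to 109
Step 3: Original sum: 154
Step 4: Remaining sum = 154 - 109 = 45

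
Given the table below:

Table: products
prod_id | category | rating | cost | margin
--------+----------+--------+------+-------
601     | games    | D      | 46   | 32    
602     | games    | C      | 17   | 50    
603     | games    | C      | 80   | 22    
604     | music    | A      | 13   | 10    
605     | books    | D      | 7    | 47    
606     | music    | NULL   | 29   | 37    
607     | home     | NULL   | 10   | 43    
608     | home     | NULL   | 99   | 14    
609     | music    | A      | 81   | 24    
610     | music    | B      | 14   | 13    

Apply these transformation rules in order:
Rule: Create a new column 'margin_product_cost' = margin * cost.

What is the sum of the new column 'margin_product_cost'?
9556

Step 1: For each record, compute margin * cost
Example calculations:
  32 * 46 = 1472
  50 * 17 = 850
  22 * 80 = 1760
  ...
Step 2: Sum all derived values
Step 3: Total = 9556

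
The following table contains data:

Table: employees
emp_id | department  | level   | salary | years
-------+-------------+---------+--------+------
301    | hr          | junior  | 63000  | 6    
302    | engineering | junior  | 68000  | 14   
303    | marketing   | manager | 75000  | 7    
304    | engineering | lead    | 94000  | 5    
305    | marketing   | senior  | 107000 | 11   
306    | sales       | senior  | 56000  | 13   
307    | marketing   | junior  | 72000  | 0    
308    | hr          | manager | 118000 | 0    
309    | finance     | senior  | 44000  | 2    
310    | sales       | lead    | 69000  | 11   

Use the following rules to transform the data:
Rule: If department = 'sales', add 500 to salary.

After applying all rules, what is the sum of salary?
767000

Step 1: Count records where department = 'sales': 2
Step 2: Total bonus added: 2 × 500 = 1000
Step 3: Original sum of salary: 766000
Step 4: Final sum = 766000 + 1000 = 767000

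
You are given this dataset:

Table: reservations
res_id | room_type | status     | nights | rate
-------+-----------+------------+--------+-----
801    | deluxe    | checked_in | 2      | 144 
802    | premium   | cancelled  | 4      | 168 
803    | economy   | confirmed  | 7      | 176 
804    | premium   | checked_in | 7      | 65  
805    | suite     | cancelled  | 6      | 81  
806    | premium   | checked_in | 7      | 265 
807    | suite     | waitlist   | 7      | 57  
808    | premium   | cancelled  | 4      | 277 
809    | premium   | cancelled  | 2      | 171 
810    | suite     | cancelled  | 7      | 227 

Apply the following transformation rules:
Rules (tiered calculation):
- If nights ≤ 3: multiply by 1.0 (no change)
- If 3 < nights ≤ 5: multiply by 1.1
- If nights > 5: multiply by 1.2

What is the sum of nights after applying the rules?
62.0

Step 1: Tier 1 (nights ≤ 3): 2 records, sum = 4 × 1.0 = 4.0
Step 2: Tier 2 (3 < nights ≤ 5): 2 records, sum = 8 × 1.1 = 8.8
Step 3: Tier 3 (nights > 5): 6 records, sum = 41 × 1.2 = 49.2
Step 4: Final sum = 4.0 + 8.8 + 49.2 = 62.0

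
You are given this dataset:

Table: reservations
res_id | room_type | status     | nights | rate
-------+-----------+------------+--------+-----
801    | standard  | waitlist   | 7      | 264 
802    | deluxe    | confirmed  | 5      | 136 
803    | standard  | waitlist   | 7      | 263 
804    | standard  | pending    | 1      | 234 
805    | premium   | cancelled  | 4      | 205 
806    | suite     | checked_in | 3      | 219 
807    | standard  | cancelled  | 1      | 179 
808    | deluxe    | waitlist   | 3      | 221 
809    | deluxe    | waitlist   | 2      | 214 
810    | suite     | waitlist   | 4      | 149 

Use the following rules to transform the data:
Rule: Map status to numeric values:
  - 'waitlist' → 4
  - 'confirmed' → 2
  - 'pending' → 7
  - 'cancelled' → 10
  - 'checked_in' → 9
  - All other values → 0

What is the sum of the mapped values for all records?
58

Step 1: Apply mapping to each record
Step 2: Count by status:
  'waitlist': 5 records × 4 = 20
  'confirmed': 1 records × 2 = 2
  'pending': 1 records × 7 = 7
  'cancelled': 2 records × 10 = 20
  'checked_in': 1 records × 9 = 9
Step 3: Sum all mapped values = 58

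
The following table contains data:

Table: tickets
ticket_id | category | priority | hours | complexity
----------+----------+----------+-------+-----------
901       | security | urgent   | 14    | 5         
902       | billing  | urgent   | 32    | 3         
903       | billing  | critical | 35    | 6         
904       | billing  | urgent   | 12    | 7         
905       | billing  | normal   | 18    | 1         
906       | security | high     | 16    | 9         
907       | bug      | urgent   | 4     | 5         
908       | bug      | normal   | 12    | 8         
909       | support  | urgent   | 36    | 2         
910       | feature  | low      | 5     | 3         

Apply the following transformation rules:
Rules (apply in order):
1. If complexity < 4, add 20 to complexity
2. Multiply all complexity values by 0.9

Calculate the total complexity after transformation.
116.1

Step 1: Apply Rule 1 - Add 20 to records with complexity < 4
  - 4 records affected: 9 + (4 × 20) = 89
  - Unaffected records: 40
  - Sum after Rule 1: 129
Step 2: Apply Rule 2 - Multiply all by 0.9
  - 129 × 0.9 = 116.1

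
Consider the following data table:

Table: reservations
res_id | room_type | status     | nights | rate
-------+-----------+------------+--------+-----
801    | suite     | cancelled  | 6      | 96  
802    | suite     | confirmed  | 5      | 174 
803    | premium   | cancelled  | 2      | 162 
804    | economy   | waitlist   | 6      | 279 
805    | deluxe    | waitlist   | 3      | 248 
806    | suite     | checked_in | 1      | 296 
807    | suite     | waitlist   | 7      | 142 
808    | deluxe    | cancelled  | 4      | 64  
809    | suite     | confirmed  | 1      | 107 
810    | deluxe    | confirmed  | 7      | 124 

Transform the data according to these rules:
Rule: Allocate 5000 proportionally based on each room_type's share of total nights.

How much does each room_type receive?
deluxe: 1666.67, economy: 714.29, premium: 238.1, suite: 2380.95

Step 1: Calculate total nights = 42
Step 2: Calculate each room_type's proportion:
  deluxe: 14/42 = 33.33% → 1666.67
  economy: 6/42 = 14.29% → 714.29
  premium: 2/42 = 4.76% → 238.1
  suite: 20/42 = 47.62% → 2380.95
Step 3: Verify: sum of allocations ≈ 5000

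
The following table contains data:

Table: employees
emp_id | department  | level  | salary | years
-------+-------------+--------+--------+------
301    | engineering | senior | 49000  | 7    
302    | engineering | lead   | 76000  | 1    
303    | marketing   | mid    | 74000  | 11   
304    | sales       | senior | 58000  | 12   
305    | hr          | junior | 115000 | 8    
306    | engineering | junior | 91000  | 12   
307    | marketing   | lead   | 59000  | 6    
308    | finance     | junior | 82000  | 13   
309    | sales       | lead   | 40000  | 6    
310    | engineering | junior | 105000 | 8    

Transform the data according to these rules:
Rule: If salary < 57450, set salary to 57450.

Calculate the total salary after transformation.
774900

Step 1: 2 records have salary < 57450
Step 2: These records originally summed to 89000
Step 3: After setting to minimum: 2 × 57450 = 114900
Step 4: Unaffected records sum: 660000
Step 5: Final sum = 114900 + 660000 = 774900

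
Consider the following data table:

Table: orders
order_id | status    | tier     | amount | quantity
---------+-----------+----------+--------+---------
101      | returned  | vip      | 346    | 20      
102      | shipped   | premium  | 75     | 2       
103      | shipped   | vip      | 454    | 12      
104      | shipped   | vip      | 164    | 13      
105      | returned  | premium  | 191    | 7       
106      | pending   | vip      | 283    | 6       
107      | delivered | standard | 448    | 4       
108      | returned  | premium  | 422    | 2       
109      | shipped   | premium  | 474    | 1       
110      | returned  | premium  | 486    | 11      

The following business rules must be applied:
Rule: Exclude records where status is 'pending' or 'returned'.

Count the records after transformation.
5

Step 1: Count records to exclude
  - 1 (pending) + 4 (returned) = 5 records
Step 2: Total records: 10
Step 3: Remaining = 10 - 5 = 5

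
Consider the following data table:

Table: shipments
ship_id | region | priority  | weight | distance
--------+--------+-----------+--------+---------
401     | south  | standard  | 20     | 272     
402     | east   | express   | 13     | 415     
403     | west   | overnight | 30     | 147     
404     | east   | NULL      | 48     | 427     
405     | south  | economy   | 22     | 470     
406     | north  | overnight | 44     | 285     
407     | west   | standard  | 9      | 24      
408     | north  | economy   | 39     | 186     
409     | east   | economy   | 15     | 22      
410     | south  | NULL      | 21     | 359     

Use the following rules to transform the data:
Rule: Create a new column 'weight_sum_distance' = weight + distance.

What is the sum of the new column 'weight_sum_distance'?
2868

Step 1: For each record, compute weight + distance
Example calculations:
  20 + 272 = 292
  13 + 415 = 428
  30 + 147 = 177
  ...
Step 2: Sum all derived values
Step 3: Total = 2868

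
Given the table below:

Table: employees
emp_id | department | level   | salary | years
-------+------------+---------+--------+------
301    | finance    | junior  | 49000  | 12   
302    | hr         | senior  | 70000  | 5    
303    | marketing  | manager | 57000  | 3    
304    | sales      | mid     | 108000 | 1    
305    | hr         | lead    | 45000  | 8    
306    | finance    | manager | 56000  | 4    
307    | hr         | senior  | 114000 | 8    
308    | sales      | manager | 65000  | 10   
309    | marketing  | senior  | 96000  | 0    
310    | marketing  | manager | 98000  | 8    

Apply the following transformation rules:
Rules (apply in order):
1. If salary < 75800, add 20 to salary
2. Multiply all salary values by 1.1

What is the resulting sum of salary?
833932.0

Step 1: Apply Rule 1 - Add 20 to records with salary < 75800
  - 6 records affected: 342000 + (6 × 20) = 342120
  - Unaffected records: 416000
  - Sum after Rule 1: 758120
Step 2: Apply Rule 2 - Multiply all by 1.1
  - 758120 × 1.1 = 833932.0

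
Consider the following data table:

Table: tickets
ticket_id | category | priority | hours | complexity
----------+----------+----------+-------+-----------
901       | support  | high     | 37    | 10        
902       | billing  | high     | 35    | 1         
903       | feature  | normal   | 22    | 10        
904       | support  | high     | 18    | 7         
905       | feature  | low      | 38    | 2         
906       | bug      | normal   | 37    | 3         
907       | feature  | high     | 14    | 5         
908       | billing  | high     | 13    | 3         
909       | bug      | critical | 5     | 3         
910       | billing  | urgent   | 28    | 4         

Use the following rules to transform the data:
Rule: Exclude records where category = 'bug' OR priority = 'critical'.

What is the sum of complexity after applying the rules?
42

Step 1: Find records where category = 'bug' OR priority = 'critical'
Step 2: 2 records match, summing to 6
Step 3: Original sum: 48
Step 4: Remaining sum = 48 - 6 = 42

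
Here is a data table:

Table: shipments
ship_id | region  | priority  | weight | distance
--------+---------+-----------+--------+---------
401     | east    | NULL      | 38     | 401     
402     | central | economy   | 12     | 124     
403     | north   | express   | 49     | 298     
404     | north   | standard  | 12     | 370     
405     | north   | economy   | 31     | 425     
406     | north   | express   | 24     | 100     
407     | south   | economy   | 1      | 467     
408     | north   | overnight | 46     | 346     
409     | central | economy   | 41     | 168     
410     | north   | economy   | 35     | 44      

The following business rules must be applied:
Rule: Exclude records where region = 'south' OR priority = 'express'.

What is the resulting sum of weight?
215

Step 1: Find records where region = 'south' OR priority = 'express'
Step 2: 3 records match, summing to 74
Step 3: Original sum: 289
Step 4: Remaining sum = 289 - 74 = 215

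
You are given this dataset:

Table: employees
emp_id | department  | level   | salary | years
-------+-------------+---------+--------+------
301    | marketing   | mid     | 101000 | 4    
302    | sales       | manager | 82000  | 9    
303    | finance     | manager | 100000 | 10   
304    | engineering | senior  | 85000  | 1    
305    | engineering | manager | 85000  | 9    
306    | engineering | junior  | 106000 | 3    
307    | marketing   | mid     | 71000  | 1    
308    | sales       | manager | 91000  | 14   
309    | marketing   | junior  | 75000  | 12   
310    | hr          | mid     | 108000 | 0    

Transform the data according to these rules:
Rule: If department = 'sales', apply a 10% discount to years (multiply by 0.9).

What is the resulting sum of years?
60.7

Step 1: Records with department = 'sales' have total years = 23
Step 2: Apply multiplier: 23 × 0.9 = 20.7
Step 3: Other records total: 40
Step 4: Final sum = 20.7 + 40 = 60.7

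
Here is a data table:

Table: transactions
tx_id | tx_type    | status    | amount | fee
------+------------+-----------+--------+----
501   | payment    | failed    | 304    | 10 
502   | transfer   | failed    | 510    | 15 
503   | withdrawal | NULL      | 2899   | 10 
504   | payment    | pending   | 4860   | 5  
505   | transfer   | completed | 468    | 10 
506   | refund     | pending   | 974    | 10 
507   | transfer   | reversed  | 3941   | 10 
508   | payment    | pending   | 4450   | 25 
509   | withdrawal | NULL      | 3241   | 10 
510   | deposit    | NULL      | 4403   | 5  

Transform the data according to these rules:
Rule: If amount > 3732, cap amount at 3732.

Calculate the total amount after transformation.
23324

Step 1: 4 records have amount > 3732
Step 2: These records originally summed to 17654
Step 3: After capping: 4 × 3732 = 14928
Step 4: Unaffected records sum: 8396
Step 5: Final sum = 14928 + 8396 = 23324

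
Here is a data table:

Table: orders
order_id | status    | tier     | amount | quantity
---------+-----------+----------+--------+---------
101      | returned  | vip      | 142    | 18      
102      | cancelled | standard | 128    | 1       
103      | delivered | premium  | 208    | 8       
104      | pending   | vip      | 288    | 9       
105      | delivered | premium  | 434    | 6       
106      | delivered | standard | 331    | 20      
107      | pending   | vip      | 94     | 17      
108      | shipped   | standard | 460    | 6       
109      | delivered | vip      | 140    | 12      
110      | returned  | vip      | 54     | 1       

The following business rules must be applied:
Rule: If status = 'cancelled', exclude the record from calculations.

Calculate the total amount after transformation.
2151

Step 1: Identify records where status = 'cancelled'
Step 2: The excluded records sum to 128
Step 3: Original total amount = 2279
Step 4: Remaining total = 2279 - 128 = 2151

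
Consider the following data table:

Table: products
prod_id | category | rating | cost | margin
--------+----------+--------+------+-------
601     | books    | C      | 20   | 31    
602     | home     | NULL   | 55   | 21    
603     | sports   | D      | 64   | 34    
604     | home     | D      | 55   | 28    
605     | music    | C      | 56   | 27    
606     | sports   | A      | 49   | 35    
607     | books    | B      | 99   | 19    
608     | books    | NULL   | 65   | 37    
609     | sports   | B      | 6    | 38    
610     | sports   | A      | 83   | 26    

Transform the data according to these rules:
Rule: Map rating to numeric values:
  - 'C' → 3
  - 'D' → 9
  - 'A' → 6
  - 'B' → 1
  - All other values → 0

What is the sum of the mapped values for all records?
38

Step 1: Apply mapping to each record
Step 2: Count by status:
  'C': 2 records × 3 = 6
  'D': 2 records × 9 = 18
  'A': 2 records × 6 = 12
  'B': 2 records × 1 = 2
Step 3: Sum all mapped values = 38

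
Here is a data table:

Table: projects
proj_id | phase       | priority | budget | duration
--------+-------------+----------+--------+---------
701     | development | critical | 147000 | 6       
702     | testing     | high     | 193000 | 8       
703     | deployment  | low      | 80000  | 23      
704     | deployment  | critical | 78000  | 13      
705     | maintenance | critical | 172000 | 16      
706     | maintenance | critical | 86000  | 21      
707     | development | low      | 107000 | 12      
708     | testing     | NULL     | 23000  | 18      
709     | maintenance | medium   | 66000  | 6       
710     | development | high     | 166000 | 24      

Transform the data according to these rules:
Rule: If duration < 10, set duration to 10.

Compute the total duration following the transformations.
157

Step 1: 3 records have duration < 10
Step 2: These records originally summed to 20
Step 3: After setting to minimum: 3 × 10 = 30
Step 4: Unaffected records sum: 127
Step 5: Final sum = 30 + 127 = 157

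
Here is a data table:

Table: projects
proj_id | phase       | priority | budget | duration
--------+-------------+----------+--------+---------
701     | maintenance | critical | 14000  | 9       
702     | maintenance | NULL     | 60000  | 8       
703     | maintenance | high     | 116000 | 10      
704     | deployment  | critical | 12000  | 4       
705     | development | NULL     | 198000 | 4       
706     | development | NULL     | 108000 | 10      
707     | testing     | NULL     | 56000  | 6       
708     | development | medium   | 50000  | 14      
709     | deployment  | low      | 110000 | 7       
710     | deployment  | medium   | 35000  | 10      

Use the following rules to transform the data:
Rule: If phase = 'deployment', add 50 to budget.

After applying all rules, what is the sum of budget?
759150

Step 1: Count records where phase = 'deployment': 3
Step 2: Total bonus added: 3 × 50 = 150
Step 3: Original sum of budget: 759000
Step 4: Final sum = 759000 + 150 = 759150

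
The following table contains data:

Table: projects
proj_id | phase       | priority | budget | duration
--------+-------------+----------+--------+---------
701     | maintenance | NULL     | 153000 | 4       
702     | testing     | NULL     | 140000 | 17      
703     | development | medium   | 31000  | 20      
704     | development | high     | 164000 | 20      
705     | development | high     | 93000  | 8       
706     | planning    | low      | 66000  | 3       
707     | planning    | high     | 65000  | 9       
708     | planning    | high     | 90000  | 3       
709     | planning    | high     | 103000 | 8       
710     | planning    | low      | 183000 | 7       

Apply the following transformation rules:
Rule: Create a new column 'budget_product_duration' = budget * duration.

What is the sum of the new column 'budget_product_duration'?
10794000

Step 1: For each record, compute budget * duration
Example calculations:
  153000 * 4 = 612000
  140000 * 17 = 2380000
  31000 * 20 = 620000
  ...
Step 2: Sum all derived values
Step 3: Total = 10794000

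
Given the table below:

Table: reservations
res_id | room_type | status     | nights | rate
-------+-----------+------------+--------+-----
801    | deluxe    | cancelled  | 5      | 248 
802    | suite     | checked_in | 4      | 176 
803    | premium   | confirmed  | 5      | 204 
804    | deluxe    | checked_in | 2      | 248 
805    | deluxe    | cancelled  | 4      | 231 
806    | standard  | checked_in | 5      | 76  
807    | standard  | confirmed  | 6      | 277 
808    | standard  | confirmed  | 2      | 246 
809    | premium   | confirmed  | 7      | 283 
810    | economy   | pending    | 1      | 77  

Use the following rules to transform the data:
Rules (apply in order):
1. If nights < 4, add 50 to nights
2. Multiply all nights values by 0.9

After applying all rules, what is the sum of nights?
171.9

Step 1: Apply Rule 1 - Add 50 to records with nights < 4
  - 3 records affected: 5 + (3 × 50) = 155
  - Unaffected records: 36
  - Sum after Rule 1: 191
Step 2: Apply Rule 2 - Multiply all by 0.9
  - 191 × 0.9 = 171.9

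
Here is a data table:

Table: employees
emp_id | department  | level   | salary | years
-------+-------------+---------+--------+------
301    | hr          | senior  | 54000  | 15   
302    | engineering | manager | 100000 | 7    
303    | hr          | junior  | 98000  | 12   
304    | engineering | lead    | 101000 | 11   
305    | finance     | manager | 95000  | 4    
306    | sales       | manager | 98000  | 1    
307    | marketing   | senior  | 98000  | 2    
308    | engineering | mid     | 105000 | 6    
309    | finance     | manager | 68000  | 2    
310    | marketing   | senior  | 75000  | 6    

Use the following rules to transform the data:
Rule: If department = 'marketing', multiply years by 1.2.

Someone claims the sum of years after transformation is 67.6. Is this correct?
Yes, the result is correct.

Step 1: Calculate the correct sum after transformation
Step 2: Apply multiplier 1.2 to records where department = 'marketing'
Step 3: Correct result = 67.6
Step 4: Claimed result = 67.6
Step 5: 67.6 = 67.6 ✓
Conclusion: The claimed result is correct.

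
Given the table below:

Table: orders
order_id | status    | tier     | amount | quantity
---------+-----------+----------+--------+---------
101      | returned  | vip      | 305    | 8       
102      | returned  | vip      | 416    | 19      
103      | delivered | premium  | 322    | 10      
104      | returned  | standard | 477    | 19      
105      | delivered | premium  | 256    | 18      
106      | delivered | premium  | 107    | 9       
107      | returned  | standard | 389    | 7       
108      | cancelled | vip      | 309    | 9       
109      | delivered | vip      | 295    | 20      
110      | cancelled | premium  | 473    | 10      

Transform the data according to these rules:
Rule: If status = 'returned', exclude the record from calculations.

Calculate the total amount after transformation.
1762

Step 1: Identify records where status = 'returned'
Step 2: The excluded records sum to 1587
Step 3: Original total amount = 3349
Step 4: Remaining total = 3349 - 1587 = 1762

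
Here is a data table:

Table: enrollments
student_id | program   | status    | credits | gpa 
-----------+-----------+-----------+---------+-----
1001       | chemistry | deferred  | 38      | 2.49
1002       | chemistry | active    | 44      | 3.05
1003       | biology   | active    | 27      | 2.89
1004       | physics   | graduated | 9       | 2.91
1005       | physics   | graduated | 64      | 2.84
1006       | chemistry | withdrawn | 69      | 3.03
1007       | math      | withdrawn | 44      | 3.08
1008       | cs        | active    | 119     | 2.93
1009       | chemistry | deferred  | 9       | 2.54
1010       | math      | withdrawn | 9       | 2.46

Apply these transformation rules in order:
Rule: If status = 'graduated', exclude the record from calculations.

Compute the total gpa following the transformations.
22.47

Step 1: Identify records where status = 'graduated'
Step 2: The excluded records sum to 5.75
Step 3: Original total gpa = 28.22
Step 4: Remaining total = 28.22 - 5.75 = 22.47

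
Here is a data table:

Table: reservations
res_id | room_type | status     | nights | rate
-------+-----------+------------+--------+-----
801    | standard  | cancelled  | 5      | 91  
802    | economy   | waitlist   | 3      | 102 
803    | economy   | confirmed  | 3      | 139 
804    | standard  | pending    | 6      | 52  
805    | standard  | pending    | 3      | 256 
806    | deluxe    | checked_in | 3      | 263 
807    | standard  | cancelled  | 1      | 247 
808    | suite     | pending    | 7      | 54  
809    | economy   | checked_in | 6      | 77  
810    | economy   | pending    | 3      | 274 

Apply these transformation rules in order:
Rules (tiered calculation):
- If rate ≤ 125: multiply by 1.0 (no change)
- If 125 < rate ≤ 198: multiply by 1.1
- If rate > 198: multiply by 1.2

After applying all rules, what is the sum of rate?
1776.9

Step 1: Tier 1 (rate ≤ 125): 5 records, sum = 376 × 1.0 = 376.0
Step 2: Tier 2 (125 < rate ≤ 198): 1 records, sum = 139 × 1.1 = 152.9
Step 3: Tier 3 (rate > 198): 4 records, sum = 1040 × 1.2 = 1248.0
Step 4: Final sum = 376.0 + 152.9 + 1248.0 = 1776.9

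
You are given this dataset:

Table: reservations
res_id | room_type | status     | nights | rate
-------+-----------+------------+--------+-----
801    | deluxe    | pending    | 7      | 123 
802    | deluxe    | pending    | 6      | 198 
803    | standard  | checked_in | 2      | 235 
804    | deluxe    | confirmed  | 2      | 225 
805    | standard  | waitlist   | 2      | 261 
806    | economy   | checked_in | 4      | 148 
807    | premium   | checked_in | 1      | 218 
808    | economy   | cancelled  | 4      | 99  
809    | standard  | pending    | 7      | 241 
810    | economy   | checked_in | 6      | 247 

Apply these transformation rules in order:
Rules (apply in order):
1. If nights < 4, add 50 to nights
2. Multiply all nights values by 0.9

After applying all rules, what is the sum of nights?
216.9

Step 1: Apply Rule 1 - Add 50 to records with nights < 4
  - 4 records affected: 7 + (4 × 50) = 207
  - Unaffected records: 34
  - Sum after Rule 1: 241
Step 2: Apply Rule 2 - Multiply all by 0.9
  - 241 × 0.9 = 216.9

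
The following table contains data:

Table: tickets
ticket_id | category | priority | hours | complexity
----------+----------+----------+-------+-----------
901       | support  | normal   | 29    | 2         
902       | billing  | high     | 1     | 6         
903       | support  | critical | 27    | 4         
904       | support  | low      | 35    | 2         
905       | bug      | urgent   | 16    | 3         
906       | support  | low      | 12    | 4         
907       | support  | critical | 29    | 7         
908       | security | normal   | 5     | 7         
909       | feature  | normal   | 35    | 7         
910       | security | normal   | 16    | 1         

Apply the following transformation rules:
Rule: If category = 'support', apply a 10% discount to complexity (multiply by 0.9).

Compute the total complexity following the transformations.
41.1

Step 1: Records with category = 'support' have total complexity = 19
Step 2: Apply multiplier: 19 × 0.9 = 17.1
Step 3: Other records total: 24
Step 4: Final sum = 17.1 + 24 = 41.1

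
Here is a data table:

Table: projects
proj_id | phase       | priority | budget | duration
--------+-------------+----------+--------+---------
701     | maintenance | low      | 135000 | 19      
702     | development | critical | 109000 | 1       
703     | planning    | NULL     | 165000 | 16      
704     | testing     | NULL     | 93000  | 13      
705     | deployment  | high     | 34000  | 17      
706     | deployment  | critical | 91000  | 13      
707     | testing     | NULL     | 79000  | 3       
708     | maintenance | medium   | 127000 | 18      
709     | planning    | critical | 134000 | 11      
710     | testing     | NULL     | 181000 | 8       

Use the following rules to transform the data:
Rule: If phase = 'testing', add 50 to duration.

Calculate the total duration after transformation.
269

Step 1: Count records where phase = 'testing': 3
Step 2: Total bonus added: 3 × 50 = 150
Step 3: Original sum of duration: 119
Step 4: Final sum = 119 + 150 = 269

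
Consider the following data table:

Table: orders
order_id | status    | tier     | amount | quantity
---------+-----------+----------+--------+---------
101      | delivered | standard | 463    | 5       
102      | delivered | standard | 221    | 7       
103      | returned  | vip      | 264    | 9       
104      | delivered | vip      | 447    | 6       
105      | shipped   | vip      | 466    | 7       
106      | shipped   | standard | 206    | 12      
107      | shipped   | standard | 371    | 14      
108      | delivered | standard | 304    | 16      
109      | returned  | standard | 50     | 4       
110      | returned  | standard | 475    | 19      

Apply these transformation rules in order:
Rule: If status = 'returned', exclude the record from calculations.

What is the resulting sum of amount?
2478

Step 1: Identify records where status = 'returned'
Step 2: The excluded records sum to 789
Step 3: Original total amount = 3267
Step 4: Remaining total = 3267 - 789 = 2478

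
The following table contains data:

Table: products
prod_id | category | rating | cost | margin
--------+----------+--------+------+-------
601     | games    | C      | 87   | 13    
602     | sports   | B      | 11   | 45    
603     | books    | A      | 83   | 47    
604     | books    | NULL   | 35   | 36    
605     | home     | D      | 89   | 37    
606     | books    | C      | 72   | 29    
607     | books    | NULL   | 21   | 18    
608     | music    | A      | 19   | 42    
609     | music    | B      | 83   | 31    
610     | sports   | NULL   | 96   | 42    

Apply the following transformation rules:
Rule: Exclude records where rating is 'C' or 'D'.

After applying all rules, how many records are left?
7

Step 1: Count records to exclude
  - 2 (C) + 1 (D) = 3 records
Step 2: Total records: 10
Step 3: Remaining = 10 - 3 = 7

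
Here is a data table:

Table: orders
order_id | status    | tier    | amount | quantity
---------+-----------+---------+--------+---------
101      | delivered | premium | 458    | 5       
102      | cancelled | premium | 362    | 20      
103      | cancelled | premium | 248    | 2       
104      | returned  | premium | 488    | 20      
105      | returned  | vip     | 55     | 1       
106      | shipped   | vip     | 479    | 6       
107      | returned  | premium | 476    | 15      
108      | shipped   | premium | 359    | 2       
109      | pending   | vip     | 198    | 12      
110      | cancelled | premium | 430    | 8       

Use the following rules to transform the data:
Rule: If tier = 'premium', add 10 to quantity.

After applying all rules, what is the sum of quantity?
161

Step 1: Count records where tier = 'premium': 7
Step 2: Total bonus added: 7 × 10 = 70
Step 3: Original sum of quantity: 91
Step 4: Final sum = 91 + 70 = 161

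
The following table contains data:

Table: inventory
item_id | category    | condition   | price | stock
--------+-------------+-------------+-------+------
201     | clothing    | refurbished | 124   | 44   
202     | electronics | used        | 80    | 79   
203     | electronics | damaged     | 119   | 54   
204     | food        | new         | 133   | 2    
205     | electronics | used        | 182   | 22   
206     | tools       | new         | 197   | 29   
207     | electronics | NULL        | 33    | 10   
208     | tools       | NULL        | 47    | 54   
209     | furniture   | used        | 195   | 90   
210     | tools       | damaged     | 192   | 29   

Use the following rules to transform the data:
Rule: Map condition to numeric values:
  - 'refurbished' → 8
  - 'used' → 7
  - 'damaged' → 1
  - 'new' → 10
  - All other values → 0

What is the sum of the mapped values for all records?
51

Step 1: Apply mapping to each record
Step 2: Count by status:
  'refurbished': 1 records × 8 = 8
  'used': 3 records × 7 = 21
  'damaged': 2 records × 1 = 2
  'new': 2 records × 10 = 20
Step 3: Sum all mapped values = 51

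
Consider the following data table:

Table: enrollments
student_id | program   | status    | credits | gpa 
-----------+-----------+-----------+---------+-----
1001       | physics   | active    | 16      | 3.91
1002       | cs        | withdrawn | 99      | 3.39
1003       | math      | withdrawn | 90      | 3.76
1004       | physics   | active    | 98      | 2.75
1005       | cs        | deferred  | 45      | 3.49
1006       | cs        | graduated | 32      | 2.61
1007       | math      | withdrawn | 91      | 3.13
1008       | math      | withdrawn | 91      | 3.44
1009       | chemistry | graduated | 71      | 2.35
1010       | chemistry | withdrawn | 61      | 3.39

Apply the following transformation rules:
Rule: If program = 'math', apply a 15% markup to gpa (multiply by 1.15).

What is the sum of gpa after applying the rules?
33.77

Step 1: Records with program = 'math' have total gpa = 10.33
Step 2: Apply multiplier: 10.33 × 1.15 = 11.88
Step 3: Other records total: 21.89
Step 4: Final sum = 11.88 + 21.89 = 33.77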